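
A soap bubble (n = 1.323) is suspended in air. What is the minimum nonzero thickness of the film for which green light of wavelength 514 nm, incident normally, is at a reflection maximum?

Ray reflecting at the top interface goes from n = 1.0 toward n = 1.323: a half-wave phase shift.
Bottom surface (1.323 → 1.0): reflection off a lower-index medium gives no phase shift.
The two reflections differ by half a wavelength.
With one net inversion, constructive interference in reflection requires 2 n t = (m + ½) λ.
Minimum at m = 0: t = λ / (4 n) = 514 / (4 × 1.323) = 97.1 nm.

97.1 nm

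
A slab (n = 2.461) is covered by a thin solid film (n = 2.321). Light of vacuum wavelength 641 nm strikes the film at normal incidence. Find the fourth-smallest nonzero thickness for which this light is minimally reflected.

At the upper boundary (n = 1.0 to n = 2.321) the reflected ray undergoes a half-wave phase shift.
Ray reflecting at the bottom interface goes from n = 2.321 toward n = 2.461: a half-wave phase shift.
Zero or two π shifts → no net half-wave offset.
With no net inversion, destructive interference in reflection requires 2 n t = (m + ½) λ.
The fourth-smallest nonzero thickness corresponds to m = 3: t = (m + ½) λ / (2 n) = 3.50 × 641 / (2 × 2.321) = 483 nm.

483 nm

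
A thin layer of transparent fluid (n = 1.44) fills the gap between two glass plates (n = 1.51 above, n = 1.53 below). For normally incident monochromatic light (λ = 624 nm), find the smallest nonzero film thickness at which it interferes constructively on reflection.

Top surface (1.51 → 1.44): reflection off a lower-index medium gives no phase shift.
At the lower boundary (n = 1.44 to n = 1.53) the reflected ray undergoes a half-wave phase shift.
Net: one phase inversion between the two reflected rays.
With one net inversion, constructive interference in reflection requires 2 n t = (m + ½) λ.
Minimum at m = 0: t = λ / (4 n) = 624 / (4 × 1.44) = 108 nm.

108 nm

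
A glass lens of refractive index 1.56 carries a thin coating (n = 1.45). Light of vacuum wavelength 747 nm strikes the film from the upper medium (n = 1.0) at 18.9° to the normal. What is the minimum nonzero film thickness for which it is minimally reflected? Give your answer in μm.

0.132 μm

Ray reflecting at the top interface goes from n = 1.0 toward n = 1.45: a half-wave phase shift.
Bottom surface (1.45 → 1.56): reflection off a higher-index medium gives a half-wave phase shift.
The two reflections carry the same phase change, so no net offset.
So the condition for destructive reflection is 2 n t cos θ_r = (m + ½) λ.
Snell's law: 1.0 sin 18.9° = 1.45 sin θ_r → sin θ_r = 0.223, cos θ_r = 0.975.
Minimum at m = 0: t = λ / (4 n cos θ_r) = 747 / (4 × 1.45 × 0.975) = 132 nm.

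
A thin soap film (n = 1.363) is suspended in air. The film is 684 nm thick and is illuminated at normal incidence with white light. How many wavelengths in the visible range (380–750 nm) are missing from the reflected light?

2

Top surface (1.0 → 1.363): reflection off a higher-index medium gives a half-wave phase shift.
At the lower boundary (n = 1.363 to n = 1.0) the reflected ray undergoes no phase shift.
Net: one phase inversion between the two reflected rays.
With one net inversion, destructive interference in reflection requires 2 n t = m λ.
λ = 2 n t / m = 1865 / m nm.
m=2: 932 nm (IR); m=3: 622 nm (visible); m=4: 466 nm (visible); m=5: 373 nm (UV).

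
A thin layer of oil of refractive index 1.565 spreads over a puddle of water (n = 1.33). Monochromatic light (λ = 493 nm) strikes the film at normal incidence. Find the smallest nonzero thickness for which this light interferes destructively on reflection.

158 nm

Ray reflecting at the top interface goes from n = 1.0 toward n = 1.565: a half-wave phase shift.
Ray reflecting at the bottom interface goes from n = 1.565 toward n = 1.33: no phase shift.
The two reflections differ by half a wavelength.
For minimum reflection here: 2 n t = m λ.
The smallest nonzero thickness corresponds to m = 1: t = m λ / (2 n) = 1.00 × 493 / (2 × 1.565) = 158 nm.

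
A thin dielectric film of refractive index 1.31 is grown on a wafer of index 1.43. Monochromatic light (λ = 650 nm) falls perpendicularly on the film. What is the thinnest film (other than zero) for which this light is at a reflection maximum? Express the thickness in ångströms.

2481 Å

Ray reflecting at the top interface goes from n = 1.0 toward n = 1.31: a half-wave phase shift.
At the lower boundary (n = 1.31 to n = 1.43) the reflected ray undergoes a half-wave phase shift.
Net: no relative phase inversion (both shifts match).
With no net inversion, constructive interference in reflection requires 2 n t = m λ.
Minimum nonzero at m = 1: t = λ / (2 n) = 650 / (2 × 1.31) = 248 nm.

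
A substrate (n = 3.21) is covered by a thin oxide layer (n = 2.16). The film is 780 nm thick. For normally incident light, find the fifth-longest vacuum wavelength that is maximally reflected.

674 nm

Ray reflecting at the top interface goes from n = 1.0 toward n = 2.16: a half-wave phase shift.
Ray reflecting at the bottom interface goes from n = 2.16 toward n = 3.21: a half-wave phase shift.
The two reflections carry the same phase change, so no net offset.
With no net inversion, constructive interference in reflection requires 2 n t = m λ.
λ = 2 n t / m. The fifth-longest wavelength is m = 5: λ = 2 × 2.16 × 780 / 5.00 = 674 nm.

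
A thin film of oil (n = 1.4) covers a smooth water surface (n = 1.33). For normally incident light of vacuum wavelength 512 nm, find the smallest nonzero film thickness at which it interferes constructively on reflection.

91.4 nm

At the upper boundary (n = 1.0 to n = 1.4) the reflected ray undergoes a half-wave phase shift.
Ray reflecting at the bottom interface goes from n = 1.4 toward n = 1.33: no phase shift.
The two reflections differ by half a wavelength.
For strong reflection here: 2 n t = (m + ½) λ.
Minimum at m = 0: t = λ / (4 n) = 512 / (4 × 1.4) = 91.4 nm.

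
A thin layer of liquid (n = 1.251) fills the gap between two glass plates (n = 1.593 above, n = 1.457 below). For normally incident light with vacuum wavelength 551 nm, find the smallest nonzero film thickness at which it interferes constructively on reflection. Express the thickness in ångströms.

1101 Å

Top surface (1.593 → 1.251): reflection off a lower-index medium gives no phase shift.
At the lower boundary (n = 1.251 to n = 1.457) the reflected ray undergoes a half-wave phase shift.
Net: one phase inversion between the two reflected rays.
So the condition for constructive reflection is 2 n t = (m + ½) λ.
Minimum at m = 0: t = λ / (4 n) = 551 / (4 × 1.251) = 110 nm.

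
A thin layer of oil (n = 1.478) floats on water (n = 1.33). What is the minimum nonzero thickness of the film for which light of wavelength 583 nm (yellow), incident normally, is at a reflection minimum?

197 nm

Top surface (1.0 → 1.478): reflection off a higher-index medium gives a half-wave phase shift.
Ray reflecting at the bottom interface goes from n = 1.478 toward n = 1.33: no phase shift.
The two reflections differ by half a wavelength.
For dark reflection here: 2 n t = m λ.
Minimum nonzero at m = 1: t = λ / (2 n) = 583 / (2 × 1.478) = 197 nm.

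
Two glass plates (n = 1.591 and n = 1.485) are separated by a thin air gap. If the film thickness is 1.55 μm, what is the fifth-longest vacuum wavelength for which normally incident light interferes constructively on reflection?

689 nm

Top surface (1.591 → 1.0): reflection off a lower-index medium gives no phase shift.
Ray reflecting at the bottom interface goes from n = 1.0 toward n = 1.485: a half-wave phase shift.
Net: one phase inversion between the two reflected rays.
So the condition for constructive reflection is 2 n t = (m + ½) λ.
λ = 2 n t / (m + ½). The fifth-longest wavelength is m = 4: λ = 2 × 1.0 × 1550 / 4.50 = 689 nm.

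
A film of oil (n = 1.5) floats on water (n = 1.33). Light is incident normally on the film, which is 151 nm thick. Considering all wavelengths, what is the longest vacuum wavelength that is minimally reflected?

Ray reflecting at the top interface goes from n = 1.0 toward n = 1.5: a half-wave phase shift.
Ray reflecting at the bottom interface goes from n = 1.5 toward n = 1.33: no phase shift.
Net: one phase inversion between the two reflected rays.
For minimum reflection here: 2 n t = m λ.
λ = 2 n t / m. The longest wavelength is m = 1: λ = 2 × 1.5 × 151 / 1.00 = 453 nm.

453 nm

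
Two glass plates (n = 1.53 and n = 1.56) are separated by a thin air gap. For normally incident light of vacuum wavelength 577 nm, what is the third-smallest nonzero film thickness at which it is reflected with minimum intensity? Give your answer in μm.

0.866 μm

At the upper boundary (n = 1.53 to n = 1.0) the reflected ray undergoes no phase shift.
Ray reflecting at the bottom interface goes from n = 1.0 toward n = 1.56: a half-wave phase shift.
Net: one phase inversion between the two reflected rays.
With one net inversion, destructive interference in reflection requires 2 n t = m λ.
The third-smallest nonzero thickness corresponds to m = 3: t = m λ / (2 n) = 3.00 × 577 / (2 × 1.0) = 866 nm.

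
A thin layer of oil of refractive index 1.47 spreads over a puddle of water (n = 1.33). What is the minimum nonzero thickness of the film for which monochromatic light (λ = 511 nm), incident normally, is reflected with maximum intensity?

Ray reflecting at the top interface goes from n = 1.0 toward n = 1.47: a half-wave phase shift.
At the lower boundary (n = 1.47 to n = 1.33) the reflected ray undergoes no phase shift.
Net: one phase inversion between the two reflected rays.
For strong reflection here: 2 n t = (m + ½) λ.
Minimum at m = 0: t = λ / (4 n) = 511 / (4 × 1.47) = 86.9 nm.

86.9 nm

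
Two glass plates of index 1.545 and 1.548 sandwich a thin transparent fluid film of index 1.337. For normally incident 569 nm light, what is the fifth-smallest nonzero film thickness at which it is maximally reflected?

Top surface (1.545 → 1.337): reflection off a lower-index medium gives no phase shift.
At the lower boundary (n = 1.337 to n = 1.548) the reflected ray undergoes a half-wave phase shift.
Exactly one π shift → a net half-wave offset.
So the condition for constructive reflection is 2 n t = (m + ½) λ.
The fifth-smallest nonzero thickness corresponds to m = 4: t = (m + ½) λ / (2 n) = 4.50 × 569 / (2 × 1.337) = 958 nm.

958 nm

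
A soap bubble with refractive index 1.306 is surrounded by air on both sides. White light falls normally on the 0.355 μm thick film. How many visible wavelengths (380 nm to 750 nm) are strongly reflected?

1

At the upper boundary (n = 1.0 to n = 1.306) the reflected ray undergoes a half-wave phase shift.
Ray reflecting at the bottom interface goes from n = 1.306 toward n = 1.0: no phase shift.
The two reflections differ by half a wavelength.
With one net inversion, constructive interference in reflection requires 2 n t = (m + ½) λ.
λ = 2 n t / (m + ½) = 927 / (m + ½) nm.
m=0: 1855 nm (IR); m=1: 618 nm (visible); m=2: 371 nm (UV).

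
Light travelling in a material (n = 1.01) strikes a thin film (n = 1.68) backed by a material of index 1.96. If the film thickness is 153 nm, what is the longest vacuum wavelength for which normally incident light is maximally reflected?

514 nm

Top surface (1.01 → 1.68): reflection off a higher-index medium gives a half-wave phase shift.
Ray reflecting at the bottom interface goes from n = 1.68 toward n = 1.96: a half-wave phase shift.
Zero or two π shifts → no net half-wave offset.
So the condition for constructive reflection is 2 n t = m λ.
λ = 2 n t / m. The longest wavelength is m = 1: λ = 2 × 1.68 × 153 / 1.00 = 514 nm.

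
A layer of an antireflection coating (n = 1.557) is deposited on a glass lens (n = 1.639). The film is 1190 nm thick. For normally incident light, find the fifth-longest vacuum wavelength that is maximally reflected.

741 nm

At the upper boundary (n = 1.0 to n = 1.557) the reflected ray undergoes a half-wave phase shift.
Ray reflecting at the bottom interface goes from n = 1.557 toward n = 1.639: a half-wave phase shift.
The two reflections carry the same phase change, so no net offset.
For maximum reflection here: 2 n t = m λ.
λ = 2 n t / m. The fifth-longest wavelength is m = 5: λ = 2 × 1.557 × 1190 / 5.00 = 741 nm.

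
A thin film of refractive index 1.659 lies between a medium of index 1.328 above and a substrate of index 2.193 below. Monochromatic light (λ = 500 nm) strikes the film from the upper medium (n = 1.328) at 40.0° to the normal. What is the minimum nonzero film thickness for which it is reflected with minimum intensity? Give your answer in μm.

0.0879 μm

At the upper boundary (n = 1.328 to n = 1.659) the reflected ray undergoes a half-wave phase shift.
Bottom surface (1.659 → 2.193): reflection off a higher-index medium gives a half-wave phase shift.
Zero or two π shifts → no net half-wave offset.
For weak reflection here: 2 n t cos θ_r = (m + ½) λ.
Snell's law: 1.328 sin 40.0° = 1.659 sin θ_r → sin θ_r = 0.515, cos θ_r = 0.857.
Minimum at m = 0: t = λ / (4 n cos θ_r) = 500 / (4 × 1.659 × 0.857) = 87.9 nm.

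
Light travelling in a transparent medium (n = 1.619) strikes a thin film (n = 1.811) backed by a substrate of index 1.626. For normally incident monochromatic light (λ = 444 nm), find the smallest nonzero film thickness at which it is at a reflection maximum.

Top surface (1.619 → 1.811): reflection off a higher-index medium gives a half-wave phase shift.
Ray reflecting at the bottom interface goes from n = 1.811 toward n = 1.626: no phase shift.
Net: one phase inversion between the two reflected rays.
With one net inversion, constructive interference in reflection requires 2 n t = (m + ½) λ.
Minimum at m = 0: t = λ / (4 n) = 444 / (4 × 1.811) = 61.3 nm.

61.3 nm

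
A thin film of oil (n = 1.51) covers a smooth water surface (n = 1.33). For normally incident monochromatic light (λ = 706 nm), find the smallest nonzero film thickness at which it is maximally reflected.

117 nm

Ray reflecting at the top interface goes from n = 1.0 toward n = 1.51: a half-wave phase shift.
At the lower boundary (n = 1.51 to n = 1.33) the reflected ray undergoes no phase shift.
Net: one phase inversion between the two reflected rays.
With one net inversion, constructive interference in reflection requires 2 n t = (m + ½) λ.
Minimum at m = 0: t = λ / (4 n) = 706 / (4 × 1.51) = 117 nm.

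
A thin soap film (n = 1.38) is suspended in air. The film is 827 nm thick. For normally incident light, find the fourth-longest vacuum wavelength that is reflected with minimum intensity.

Top surface (1.0 → 1.38): reflection off a higher-index medium gives a half-wave phase shift.
Ray reflecting at the bottom interface goes from n = 1.38 toward n = 1.0: no phase shift.
Net: one phase inversion between the two reflected rays.
With one net inversion, destructive interference in reflection requires 2 n t = m λ.
λ = 2 n t / m. The fourth-longest wavelength is m = 4: λ = 2 × 1.38 × 827 / 4.00 = 571 nm.

571 nm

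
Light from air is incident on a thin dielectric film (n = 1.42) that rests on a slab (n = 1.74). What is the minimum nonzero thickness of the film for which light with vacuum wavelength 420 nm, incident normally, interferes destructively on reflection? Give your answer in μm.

0.0739 μm

At the upper boundary (n = 1.0 to n = 1.42) the reflected ray undergoes a half-wave phase shift.
At the lower boundary (n = 1.42 to n = 1.74) the reflected ray undergoes a half-wave phase shift.
The two reflections carry the same phase change, so no net offset.
For weak reflection here: 2 n t = (m + ½) λ.
Minimum at m = 0: t = λ / (4 n) = 420 / (4 × 1.42) = 73.9 nm.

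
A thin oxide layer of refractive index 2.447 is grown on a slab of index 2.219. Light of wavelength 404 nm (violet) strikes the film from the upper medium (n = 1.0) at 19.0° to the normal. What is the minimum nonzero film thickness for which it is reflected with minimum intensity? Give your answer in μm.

Ray reflecting at the top interface goes from n = 1.0 toward n = 2.447: a half-wave phase shift.
Ray reflecting at the bottom interface goes from n = 2.447 toward n = 2.219: no phase shift.
Net: one phase inversion between the two reflected rays.
For weak reflection here: 2 n t cos θ_r = m λ.
Snell's law: 1.0 sin 19.0° = 2.447 sin θ_r → sin θ_r = 0.133, cos θ_r = 0.991.
Minimum nonzero at m = 1: t = λ / (2 n cos θ_r) = 404 / (2 × 2.447 × 0.991) = 83.3 nm.

0.0833 μm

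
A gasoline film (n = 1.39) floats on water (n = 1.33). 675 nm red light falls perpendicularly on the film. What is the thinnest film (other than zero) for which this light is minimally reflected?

Top surface (1.0 → 1.39): reflection off a higher-index medium gives a half-wave phase shift.
Bottom surface (1.39 → 1.33): reflection off a lower-index medium gives no phase shift.
Net: one phase inversion between the two reflected rays.
With one net inversion, destructive interference in reflection requires 2 n t = m λ.
Minimum nonzero at m = 1: t = λ / (2 n) = 675 / (2 × 1.39) = 243 nm.

243 nm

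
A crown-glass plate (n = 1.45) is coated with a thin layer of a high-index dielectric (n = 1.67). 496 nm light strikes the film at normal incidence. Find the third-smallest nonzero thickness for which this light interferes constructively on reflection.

371 nm

Top surface (1.0 → 1.67): reflection off a higher-index medium gives a half-wave phase shift.
Bottom surface (1.67 → 1.45): reflection off a lower-index medium gives no phase shift.
Net: one phase inversion between the two reflected rays.
With one net inversion, constructive interference in reflection requires 2 n t = (m + ½) λ.
The third-smallest nonzero thickness corresponds to m = 2: t = (m + ½) λ / (2 n) = 2.50 × 496 / (2 × 1.67) = 371 nm.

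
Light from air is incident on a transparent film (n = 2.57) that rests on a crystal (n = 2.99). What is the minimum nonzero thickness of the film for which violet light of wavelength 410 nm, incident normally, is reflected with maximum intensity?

Top surface (1.0 → 2.57): reflection off a higher-index medium gives a half-wave phase shift.
Bottom surface (2.57 → 2.99): reflection off a higher-index medium gives a half-wave phase shift.
The two reflections carry the same phase change, so no net offset.
So the condition for constructive reflection is 2 n t = m λ.
Minimum nonzero at m = 1: t = λ / (2 n) = 410 / (2 × 2.57) = 79.8 nm.

79.8 nm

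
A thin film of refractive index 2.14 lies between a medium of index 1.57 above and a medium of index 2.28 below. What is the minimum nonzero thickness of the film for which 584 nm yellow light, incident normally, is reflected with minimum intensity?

At the upper boundary (n = 1.57 to n = 2.14) the reflected ray undergoes a half-wave phase shift.
At the lower boundary (n = 2.14 to n = 2.28) the reflected ray undergoes a half-wave phase shift.
Zero or two π shifts → no net half-wave offset.
For dark reflection here: 2 n t = (m + ½) λ.
Minimum at m = 0: t = λ / (4 n) = 584 / (4 × 2.14) = 68.2 nm.

68.2 nm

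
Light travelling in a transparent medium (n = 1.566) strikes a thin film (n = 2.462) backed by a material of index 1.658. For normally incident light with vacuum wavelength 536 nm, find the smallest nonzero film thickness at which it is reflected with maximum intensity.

54.4 nm

Top surface (1.566 → 2.462): reflection off a higher-index medium gives a half-wave phase shift.
At the lower boundary (n = 2.462 to n = 1.658) the reflected ray undergoes no phase shift.
The two reflections differ by half a wavelength.
With one net inversion, constructive interference in reflection requires 2 n t = (m + ½) λ.
Minimum at m = 0: t = λ / (4 n) = 536 / (4 × 2.462) = 54.4 nm.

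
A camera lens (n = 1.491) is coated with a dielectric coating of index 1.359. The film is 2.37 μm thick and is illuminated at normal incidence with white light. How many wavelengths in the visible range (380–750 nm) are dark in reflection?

8

Top surface (1.0 → 1.359): reflection off a higher-index medium gives a half-wave phase shift.
Bottom surface (1.359 → 1.491): reflection off a higher-index medium gives a half-wave phase shift.
The two reflections carry the same phase change, so no net offset.
For minimum reflection here: 2 n t = (m + ½) λ.
λ = 2 n t / (m + ½) = 6442 / (m + ½) nm.
m=8: 758 nm (IR); m=9: 678 nm (visible); m=10: 613 nm (visible); m=11: 560 nm (visible); m=12: 515 nm (visible); m=13: 477 nm (visible); m=14: 444 nm (visible); m=15: 416 nm (visible); m=16: 390 nm (visible); m=17: 368 nm (UV).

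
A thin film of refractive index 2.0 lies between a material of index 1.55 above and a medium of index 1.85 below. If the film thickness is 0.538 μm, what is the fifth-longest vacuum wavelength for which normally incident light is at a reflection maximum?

478 nm

Top surface (1.55 → 2.0): reflection off a higher-index medium gives a half-wave phase shift.
Bottom surface (2.0 → 1.85): reflection off a lower-index medium gives no phase shift.
Net: one phase inversion between the two reflected rays.
So the condition for constructive reflection is 2 n t = (m + ½) λ.
λ = 2 n t / (m + ½). The fifth-longest wavelength is m = 4: λ = 2 × 2.0 × 538 / 4.50 = 478 nm.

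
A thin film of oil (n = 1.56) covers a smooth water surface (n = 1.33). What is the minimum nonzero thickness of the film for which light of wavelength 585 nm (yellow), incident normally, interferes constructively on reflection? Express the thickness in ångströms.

938 Å

At the upper boundary (n = 1.0 to n = 1.56) the reflected ray undergoes a half-wave phase shift.
Ray reflecting at the bottom interface goes from n = 1.56 toward n = 1.33: no phase shift.
The two reflections differ by half a wavelength.
For bright reflection here: 2 n t = (m + ½) λ.
Minimum at m = 0: t = λ / (4 n) = 585 / (4 × 1.56) = 93.8 nm.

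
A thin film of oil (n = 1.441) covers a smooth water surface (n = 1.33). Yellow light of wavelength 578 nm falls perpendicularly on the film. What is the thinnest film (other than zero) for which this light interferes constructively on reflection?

100 nm

At the upper boundary (n = 1.0 to n = 1.441) the reflected ray undergoes a half-wave phase shift.
At the lower boundary (n = 1.441 to n = 1.33) the reflected ray undergoes no phase shift.
Exactly one π shift → a net half-wave offset.
With one net inversion, constructive interference in reflection requires 2 n t = (m + ½) λ.
Minimum at m = 0: t = λ / (4 n) = 578 / (4 × 1.441) = 100 nm.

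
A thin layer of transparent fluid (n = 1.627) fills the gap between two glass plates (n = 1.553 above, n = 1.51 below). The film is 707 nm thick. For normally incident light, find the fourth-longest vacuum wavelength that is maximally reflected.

At the upper boundary (n = 1.553 to n = 1.627) the reflected ray undergoes a half-wave phase shift.
At the lower boundary (n = 1.627 to n = 1.51) the reflected ray undergoes no phase shift.
Exactly one π shift → a net half-wave offset.
So the condition for constructive reflection is 2 n t = (m + ½) λ.
λ = 2 n t / (m + ½). The fourth-longest wavelength is m = 3: λ = 2 × 1.627 × 707 / 3.50 = 657 nm.

657 nm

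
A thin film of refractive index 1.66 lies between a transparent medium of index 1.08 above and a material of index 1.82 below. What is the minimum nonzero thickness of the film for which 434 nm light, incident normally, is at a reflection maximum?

131 nm

At the upper boundary (n = 1.08 to n = 1.66) the reflected ray undergoes a half-wave phase shift.
Ray reflecting at the bottom interface goes from n = 1.66 toward n = 1.82: a half-wave phase shift.
The two reflections carry the same phase change, so no net offset.
For strong reflection here: 2 n t = m λ.
Minimum nonzero at m = 1: t = λ / (2 n) = 434 / (2 × 1.66) = 131 nm.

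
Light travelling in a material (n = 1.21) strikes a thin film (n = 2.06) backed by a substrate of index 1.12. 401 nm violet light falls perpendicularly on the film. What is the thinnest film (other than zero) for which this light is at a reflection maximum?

Ray reflecting at the top interface goes from n = 1.21 toward n = 2.06: a half-wave phase shift.
Bottom surface (2.06 → 1.12): reflection off a lower-index medium gives no phase shift.
Exactly one π shift → a net half-wave offset.
For bright reflection here: 2 n t = (m + ½) λ.
Minimum at m = 0: t = λ / (4 n) = 401 / (4 × 2.06) = 48.7 nm.

48.7 nm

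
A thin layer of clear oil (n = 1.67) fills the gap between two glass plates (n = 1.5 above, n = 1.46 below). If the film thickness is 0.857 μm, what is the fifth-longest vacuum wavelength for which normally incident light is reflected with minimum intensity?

Top surface (1.5 → 1.67): reflection off a higher-index medium gives a half-wave phase shift.
At the lower boundary (n = 1.67 to n = 1.46) the reflected ray undergoes no phase shift.
Exactly one π shift → a net half-wave offset.
For weak reflection here: 2 n t = m λ.
λ = 2 n t / m. The fifth-longest wavelength is m = 5: λ = 2 × 1.67 × 857 / 5.00 = 572 nm.

572 nm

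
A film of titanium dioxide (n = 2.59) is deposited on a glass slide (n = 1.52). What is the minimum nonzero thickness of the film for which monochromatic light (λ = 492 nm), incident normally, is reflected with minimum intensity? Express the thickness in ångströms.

Ray reflecting at the top interface goes from n = 1.0 toward n = 2.59: a half-wave phase shift.
Ray reflecting at the bottom interface goes from n = 2.59 toward n = 1.52: no phase shift.
Exactly one π shift → a net half-wave offset.
For minimum reflection here: 2 n t = m λ.
Minimum nonzero at m = 1: t = λ / (2 n) = 492 / (2 × 2.59) = 95.0 nm.

950 Å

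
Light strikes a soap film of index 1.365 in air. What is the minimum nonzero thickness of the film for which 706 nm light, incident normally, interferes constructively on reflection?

129 nm

Top surface (1.0 → 1.365): reflection off a higher-index medium gives a half-wave phase shift.
Ray reflecting at the bottom interface goes from n = 1.365 toward n = 1.0: no phase shift.
The two reflections differ by half a wavelength.
So the condition for constructive reflection is 2 n t = (m + ½) λ.
Minimum at m = 0: t = λ / (4 n) = 706 / (4 × 1.365) = 129 nm.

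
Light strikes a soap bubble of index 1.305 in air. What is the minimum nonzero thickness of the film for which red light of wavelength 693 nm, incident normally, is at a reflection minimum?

Top surface (1.0 → 1.305): reflection off a higher-index medium gives a half-wave phase shift.
Bottom surface (1.305 → 1.0): reflection off a lower-index medium gives no phase shift.
Exactly one π shift → a net half-wave offset.
With one net inversion, destructive interference in reflection requires 2 n t = m λ.
Minimum nonzero at m = 1: t = λ / (2 n) = 693 / (2 × 1.305) = 266 nm.

266 nm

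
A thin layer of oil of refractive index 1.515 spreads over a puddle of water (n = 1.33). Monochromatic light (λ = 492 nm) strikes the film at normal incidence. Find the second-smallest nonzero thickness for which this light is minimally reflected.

At the upper boundary (n = 1.0 to n = 1.515) the reflected ray undergoes a half-wave phase shift.
At the lower boundary (n = 1.515 to n = 1.33) the reflected ray undergoes no phase shift.
Net: one phase inversion between the two reflected rays.
So the condition for destructive reflection is 2 n t = m λ.
The second-smallest nonzero thickness corresponds to m = 2: t = m λ / (2 n) = 2.00 × 492 / (2 × 1.515) = 325 nm.

325 nm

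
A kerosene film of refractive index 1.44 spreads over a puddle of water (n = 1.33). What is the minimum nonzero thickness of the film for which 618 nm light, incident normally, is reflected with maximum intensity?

107 nm

Ray reflecting at the top interface goes from n = 1.0 toward n = 1.44: a half-wave phase shift.
At the lower boundary (n = 1.44 to n = 1.33) the reflected ray undergoes no phase shift.
Net: one phase inversion between the two reflected rays.
For maximum reflection here: 2 n t = (m + ½) λ.
Minimum at m = 0: t = λ / (4 n) = 618 / (4 × 1.44) = 107 nm.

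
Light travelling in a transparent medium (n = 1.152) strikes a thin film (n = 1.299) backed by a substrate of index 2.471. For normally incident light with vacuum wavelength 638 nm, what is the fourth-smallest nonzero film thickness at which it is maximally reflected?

982 nm

Ray reflecting at the top interface goes from n = 1.152 toward n = 1.299: a half-wave phase shift.
Ray reflecting at the bottom interface goes from n = 1.299 toward n = 2.471: a half-wave phase shift.
Zero or two π shifts → no net half-wave offset.
With no net inversion, constructive interference in reflection requires 2 n t = m λ.
The fourth-smallest nonzero thickness corresponds to m = 4: t = m λ / (2 n) = 4.00 × 638 / (2 × 1.299) = 982 nm.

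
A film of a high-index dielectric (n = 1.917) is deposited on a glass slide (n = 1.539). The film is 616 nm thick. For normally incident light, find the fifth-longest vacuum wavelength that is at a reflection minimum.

At the upper boundary (n = 1.0 to n = 1.917) the reflected ray undergoes a half-wave phase shift.
At the lower boundary (n = 1.917 to n = 1.539) the reflected ray undergoes no phase shift.
Exactly one π shift → a net half-wave offset.
With one net inversion, destructive interference in reflection requires 2 n t = m λ.
λ = 2 n t / m. The fifth-longest wavelength is m = 5: λ = 2 × 1.917 × 616 / 5.00 = 472 nm.

472 nm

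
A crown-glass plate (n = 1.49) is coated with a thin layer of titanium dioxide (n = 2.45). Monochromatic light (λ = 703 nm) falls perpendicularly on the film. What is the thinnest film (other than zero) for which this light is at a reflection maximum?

71.7 nm

Ray reflecting at the top interface goes from n = 1.0 toward n = 2.45: a half-wave phase shift.
At the lower boundary (n = 2.45 to n = 1.49) the reflected ray undergoes no phase shift.
Exactly one π shift → a net half-wave offset.
For strong reflection here: 2 n t = (m + ½) λ.
Minimum at m = 0: t = λ / (4 n) = 703 / (4 × 2.45) = 71.7 nm.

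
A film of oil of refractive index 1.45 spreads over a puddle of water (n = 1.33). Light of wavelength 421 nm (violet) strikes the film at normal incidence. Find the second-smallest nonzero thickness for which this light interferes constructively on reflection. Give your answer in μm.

0.218 μm

At the upper boundary (n = 1.0 to n = 1.45) the reflected ray undergoes a half-wave phase shift.
At the lower boundary (n = 1.45 to n = 1.33) the reflected ray undergoes no phase shift.
Exactly one π shift → a net half-wave offset.
So the condition for constructive reflection is 2 n t = (m + ½) λ.
The second-smallest nonzero thickness corresponds to m = 1: t = (m + ½) λ / (2 n) = 1.50 × 421 / (2 × 1.45) = 218 nm.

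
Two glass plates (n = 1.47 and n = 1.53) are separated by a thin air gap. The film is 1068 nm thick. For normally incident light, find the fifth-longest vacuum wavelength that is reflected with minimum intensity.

427 nm

Ray reflecting at the top interface goes from n = 1.47 toward n = 1.0: no phase shift.
Bottom surface (1.0 → 1.53): reflection off a higher-index medium gives a half-wave phase shift.
Exactly one π shift → a net half-wave offset.
So the condition for destructive reflection is 2 n t = m λ.
λ = 2 n t / m. The fifth-longest wavelength is m = 5: λ = 2 × 1.0 × 1068 / 5.00 = 427 nm.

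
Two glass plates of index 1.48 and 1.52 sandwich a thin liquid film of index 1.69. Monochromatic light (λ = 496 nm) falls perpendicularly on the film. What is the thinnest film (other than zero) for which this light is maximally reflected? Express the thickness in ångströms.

734 Å

Top surface (1.48 → 1.69): reflection off a higher-index medium gives a half-wave phase shift.
At the lower boundary (n = 1.69 to n = 1.52) the reflected ray undergoes no phase shift.
Exactly one π shift → a net half-wave offset.
For strong reflection here: 2 n t = (m + ½) λ.
Minimum at m = 0: t = λ / (4 n) = 496 / (4 × 1.69) = 73.4 nm.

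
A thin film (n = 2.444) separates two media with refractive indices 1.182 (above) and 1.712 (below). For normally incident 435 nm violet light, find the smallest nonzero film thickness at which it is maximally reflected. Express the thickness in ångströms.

445 Å

Top surface (1.182 → 2.444): reflection off a higher-index medium gives a half-wave phase shift.
At the lower boundary (n = 2.444 to n = 1.712) the reflected ray undergoes no phase shift.
Exactly one π shift → a net half-wave offset.
With one net inversion, constructive interference in reflection requires 2 n t = (m + ½) λ.
Minimum at m = 0: t = λ / (4 n) = 435 / (4 × 2.444) = 44.5 nm.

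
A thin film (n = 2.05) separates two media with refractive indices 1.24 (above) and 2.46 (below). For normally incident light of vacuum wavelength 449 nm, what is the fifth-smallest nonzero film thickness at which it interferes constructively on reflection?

At the upper boundary (n = 1.24 to n = 2.05) the reflected ray undergoes a half-wave phase shift.
Bottom surface (2.05 → 2.46): reflection off a higher-index medium gives a half-wave phase shift.
Zero or two π shifts → no net half-wave offset.
With no net inversion, constructive interference in reflection requires 2 n t = m λ.
The fifth-smallest nonzero thickness corresponds to m = 5: t = m λ / (2 n) = 5.00 × 449 / (2 × 2.05) = 548 nm.

548 nm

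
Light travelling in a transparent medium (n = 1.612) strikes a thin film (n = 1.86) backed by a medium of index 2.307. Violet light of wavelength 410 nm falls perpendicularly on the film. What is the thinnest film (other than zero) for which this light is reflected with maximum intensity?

Top surface (1.612 → 1.86): reflection off a higher-index medium gives a half-wave phase shift.
Bottom surface (1.86 → 2.307): reflection off a higher-index medium gives a half-wave phase shift.
Zero or two π shifts → no net half-wave offset.
For maximum reflection here: 2 n t = m λ.
Minimum nonzero at m = 1: t = λ / (2 n) = 410 / (2 × 1.86) = 110 nm.

110 nm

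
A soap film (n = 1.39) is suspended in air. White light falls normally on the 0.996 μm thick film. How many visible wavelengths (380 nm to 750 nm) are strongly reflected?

3

Ray reflecting at the top interface goes from n = 1.0 toward n = 1.39: a half-wave phase shift.
Bottom surface (1.39 → 1.0): reflection off a lower-index medium gives no phase shift.
Net: one phase inversion between the two reflected rays.
For strong reflection here: 2 n t = (m + ½) λ.
λ = 2 n t / (m + ½) = 2769 / (m + ½) nm.
m=3: 791 nm (IR); m=4: 615 nm (visible); m=5: 503 nm (visible); m=6: 426 nm (visible); m=7: 369 nm (UV).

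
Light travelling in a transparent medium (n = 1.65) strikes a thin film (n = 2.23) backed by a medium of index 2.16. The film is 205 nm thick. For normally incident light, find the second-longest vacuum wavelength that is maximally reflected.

610 nm

Top surface (1.65 → 2.23): reflection off a higher-index medium gives a half-wave phase shift.
Bottom surface (2.23 → 2.16): reflection off a lower-index medium gives no phase shift.
Exactly one π shift → a net half-wave offset.
With one net inversion, constructive interference in reflection requires 2 n t = (m + ½) λ.
λ = 2 n t / (m + ½). The second-longest wavelength is m = 1: λ = 2 × 2.23 × 205 / 1.50 = 610 nm.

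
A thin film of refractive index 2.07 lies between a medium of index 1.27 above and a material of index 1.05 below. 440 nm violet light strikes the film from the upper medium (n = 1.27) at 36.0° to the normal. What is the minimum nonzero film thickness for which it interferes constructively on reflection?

57.0 nm

Top surface (1.27 → 2.07): reflection off a higher-index medium gives a half-wave phase shift.
Ray reflecting at the bottom interface goes from n = 2.07 toward n = 1.05: no phase shift.
The two reflections differ by half a wavelength.
With one net inversion, constructive interference in reflection requires 2 n t cos θ_r = (m + ½) λ.
Snell's law: 1.27 sin 36.0° = 2.07 sin θ_r → sin θ_r = 0.361, cos θ_r = 0.933.
Minimum at m = 0: t = λ / (4 n cos θ_r) = 440 / (4 × 2.07 × 0.933) = 57.0 nm.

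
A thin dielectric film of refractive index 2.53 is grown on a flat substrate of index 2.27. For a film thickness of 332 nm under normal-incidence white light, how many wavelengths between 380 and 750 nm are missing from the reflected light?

Ray reflecting at the top interface goes from n = 1.0 toward n = 2.53: a half-wave phase shift.
At the lower boundary (n = 2.53 to n = 2.27) the reflected ray undergoes no phase shift.
The two reflections differ by half a wavelength.
With one net inversion, destructive interference in reflection requires 2 n t = m λ.
λ = 2 n t / m = 1680 / m nm.
m=2: 840 nm (IR); m=3: 560 nm (visible); m=4: 420 nm (visible); m=5: 336 nm (UV).

2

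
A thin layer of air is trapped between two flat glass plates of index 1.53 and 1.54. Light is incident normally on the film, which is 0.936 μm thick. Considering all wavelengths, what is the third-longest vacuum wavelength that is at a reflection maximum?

At the upper boundary (n = 1.53 to n = 1.0) the reflected ray undergoes no phase shift.
At the lower boundary (n = 1.0 to n = 1.54) the reflected ray undergoes a half-wave phase shift.
Net: one phase inversion between the two reflected rays.
So the condition for constructive reflection is 2 n t = (m + ½) λ.
λ = 2 n t / (m + ½). The third-longest wavelength is m = 2: λ = 2 × 1.0 × 936 / 2.50 = 749 nm.

749 nm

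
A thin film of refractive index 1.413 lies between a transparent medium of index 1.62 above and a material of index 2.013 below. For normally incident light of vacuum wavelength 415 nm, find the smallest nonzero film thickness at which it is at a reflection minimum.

Top surface (1.62 → 1.413): reflection off a lower-index medium gives no phase shift.
At the lower boundary (n = 1.413 to n = 2.013) the reflected ray undergoes a half-wave phase shift.
Exactly one π shift → a net half-wave offset.
So the condition for destructive reflection is 2 n t = m λ.
Minimum nonzero at m = 1: t = λ / (2 n) = 415 / (2 × 1.413) = 147 nm.

147 nm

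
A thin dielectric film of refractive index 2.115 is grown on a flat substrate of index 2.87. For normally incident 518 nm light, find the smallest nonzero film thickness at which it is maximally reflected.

Top surface (1.0 → 2.115): reflection off a higher-index medium gives a half-wave phase shift.
Bottom surface (2.115 → 2.87): reflection off a higher-index medium gives a half-wave phase shift.
Net: no relative phase inversion (both shifts match).
With no net inversion, constructive interference in reflection requires 2 n t = m λ.
Minimum nonzero at m = 1: t = λ / (2 n) = 518 / (2 × 2.115) = 122 nm.

122 nm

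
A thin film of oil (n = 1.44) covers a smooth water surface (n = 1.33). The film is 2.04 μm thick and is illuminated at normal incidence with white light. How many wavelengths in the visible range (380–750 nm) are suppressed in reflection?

Ray reflecting at the top interface goes from n = 1.0 toward n = 1.44: a half-wave phase shift.
Ray reflecting at the bottom interface goes from n = 1.44 toward n = 1.33: no phase shift.
The two reflections differ by half a wavelength.
With one net inversion, destructive interference in reflection requires 2 n t = m λ.
λ = 2 n t / m = 5875 / m nm.
m=7: 839 nm (IR); m=8: 734 nm (visible); m=9: 653 nm (visible); m=10: 588 nm (visible); m=11: 534 nm (visible); m=12: 490 nm (visible); m=13: 452 nm (visible); m=14: 420 nm (visible); m=15: 392 nm (visible); m=16: 367 nm (UV).

8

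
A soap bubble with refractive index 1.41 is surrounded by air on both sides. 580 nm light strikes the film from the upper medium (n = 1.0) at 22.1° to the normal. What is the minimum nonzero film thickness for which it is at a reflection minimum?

213 nm

Top surface (1.0 → 1.41): reflection off a higher-index medium gives a half-wave phase shift.
Bottom surface (1.41 → 1.0): reflection off a lower-index medium gives no phase shift.
Net: one phase inversion between the two reflected rays.
With one net inversion, destructive interference in reflection requires 2 n t cos θ_r = m λ.
Snell's law: 1.0 sin 22.1° = 1.41 sin θ_r → sin θ_r = 0.267, cos θ_r = 0.964.
Minimum nonzero at m = 1: t = λ / (2 n cos θ_r) = 580 / (2 × 1.41 × 0.964) = 213 nm.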